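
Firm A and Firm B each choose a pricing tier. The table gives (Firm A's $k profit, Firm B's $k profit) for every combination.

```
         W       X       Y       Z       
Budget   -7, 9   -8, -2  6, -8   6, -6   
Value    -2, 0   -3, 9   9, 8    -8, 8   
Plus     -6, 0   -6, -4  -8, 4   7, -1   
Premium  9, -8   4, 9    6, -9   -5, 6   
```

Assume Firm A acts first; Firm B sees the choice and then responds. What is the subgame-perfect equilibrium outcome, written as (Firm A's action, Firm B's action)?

Work backward from Firm B's decision.
- Budget → Firm B plays W (best of 9, -2, -8, -6); Firm A gets -7.
- Value → Firm B plays X (best of 0, 9, 8, 8); Firm A gets -3.
- Plus → Firm B plays Y (best of 0, -4, 4, -1); Firm A gets -8.
- Premium → Firm B plays X (best of -8, 9, -9, 6); Firm A gets 4.
Among -7, -3, -8, 4, the best is 4 at Premium. Subgame-perfect outcome: (Premium, X) with payoffs (4, 9).

(Premium, X)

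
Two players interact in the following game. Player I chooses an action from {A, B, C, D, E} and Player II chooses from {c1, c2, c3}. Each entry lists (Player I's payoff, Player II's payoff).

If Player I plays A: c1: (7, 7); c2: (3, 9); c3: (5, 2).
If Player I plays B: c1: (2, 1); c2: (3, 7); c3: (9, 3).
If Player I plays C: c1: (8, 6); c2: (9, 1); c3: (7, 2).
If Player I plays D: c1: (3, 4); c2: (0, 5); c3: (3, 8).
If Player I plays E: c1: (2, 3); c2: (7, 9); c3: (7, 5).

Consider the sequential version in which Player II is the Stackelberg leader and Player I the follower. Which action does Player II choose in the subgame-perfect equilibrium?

Solve by backward induction (Player II leads).
- c1: Player I compares 7, 2, 8, 3, 2 and picks C; Player II would get 6.
- c2: Player I compares 3, 3, 9, 0, 7 and picks C; Player II would get 1.
- c3: Player I compares 5, 9, 7, 3, 7 and picks B; Player II would get 3.
Among 6, 1, 3, the best is 6 at c1. Subgame-perfect outcome: (C, c1) with payoffs (8, 6).

c1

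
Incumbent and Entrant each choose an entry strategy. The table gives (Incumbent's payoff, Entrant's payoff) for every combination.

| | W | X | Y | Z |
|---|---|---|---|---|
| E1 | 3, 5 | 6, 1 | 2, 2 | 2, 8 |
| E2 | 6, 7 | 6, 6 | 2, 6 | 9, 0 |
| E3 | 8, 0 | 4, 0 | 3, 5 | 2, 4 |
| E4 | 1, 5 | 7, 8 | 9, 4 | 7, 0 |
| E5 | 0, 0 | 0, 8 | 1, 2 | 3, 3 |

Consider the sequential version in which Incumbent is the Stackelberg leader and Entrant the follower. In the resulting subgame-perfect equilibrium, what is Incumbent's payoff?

7

Solve by backward induction (Incumbent leads).
- E1 → Entrant plays Z (best of 5, 1, 2, 8); Incumbent gets 2.
- E2 → Entrant plays W (best of 7, 6, 6, 0); Incumbent gets 6.
- E3 → Entrant plays Y (best of 0, 0, 5, 4); Incumbent gets 3.
- E4 → Entrant plays X (best of 5, 8, 4, 0); Incumbent gets 7.
- E5 → Entrant plays X (best of 0, 8, 2, 3); Incumbent gets 0.
Maximizing over 2, 6, 3, 7, 0, Incumbent chooses E4. Subgame-perfect outcome: (E4, X) with payoffs (7, 8).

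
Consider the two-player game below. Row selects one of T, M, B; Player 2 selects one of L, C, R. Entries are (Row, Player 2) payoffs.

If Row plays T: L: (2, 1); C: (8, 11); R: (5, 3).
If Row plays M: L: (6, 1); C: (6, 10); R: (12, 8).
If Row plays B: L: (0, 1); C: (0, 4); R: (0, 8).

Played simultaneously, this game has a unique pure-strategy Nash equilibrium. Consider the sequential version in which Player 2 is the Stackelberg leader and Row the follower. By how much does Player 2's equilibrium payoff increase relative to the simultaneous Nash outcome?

Solve by backward induction (Player 2 leads).
- L: Row compares 2, 6, 0 and picks M; Player 2 would get 1.
- C: Row compares 8, 6, 0 and picks T; Player 2 would get 11.
- R: Row compares 5, 12, 0 and picks M; Player 2 would get 8.
Player 2's induced payoffs are 1, 11, 8, so Player 2 commits to C. Subgame-perfect outcome: (T, C) with payoffs (8, 11).
Now find the simultaneous Nash equilibrium.
Row's best replies: L→M; C→T; R→M.
Player 2's best replies: T→C; M→C; B→R.
Only (T, C) has each player best-responding; Nash payoffs (8, 11).
Player 2's commitment gain: 11 − 11 = 0.

0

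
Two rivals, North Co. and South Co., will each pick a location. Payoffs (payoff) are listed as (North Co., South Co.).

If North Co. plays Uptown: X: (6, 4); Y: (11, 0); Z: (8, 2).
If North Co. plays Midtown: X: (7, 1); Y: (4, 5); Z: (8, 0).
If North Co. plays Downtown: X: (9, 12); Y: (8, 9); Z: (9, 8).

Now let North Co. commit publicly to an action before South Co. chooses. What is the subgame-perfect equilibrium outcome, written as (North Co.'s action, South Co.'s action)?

Solve by backward induction (North Co. leads).
- Uptown: South Co. compares 4, 0, 2 and picks X; North Co. would get 6.
- Midtown: South Co. compares 1, 5, 0 and picks Y; North Co. would get 4.
- Downtown: South Co. compares 12, 9, 8 and picks X; North Co. would get 9.
Maximizing over 6, 4, 9, North Co. chooses Downtown. Subgame-perfect outcome: (Downtown, X) with payoffs (9, 12).

(Downtown, X)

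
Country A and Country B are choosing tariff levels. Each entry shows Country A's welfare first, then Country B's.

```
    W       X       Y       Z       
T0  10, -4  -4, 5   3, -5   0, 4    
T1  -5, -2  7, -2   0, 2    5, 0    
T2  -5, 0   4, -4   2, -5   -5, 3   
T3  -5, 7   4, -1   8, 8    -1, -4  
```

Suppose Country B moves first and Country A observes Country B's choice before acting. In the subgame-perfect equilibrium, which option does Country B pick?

Y

Country A best-responds to each possible Country B move:
- W: Country A compares 10, -5, -5, -5 and picks T0; Country B would get -4.
- X: Country A compares -4, 7, 4, 4 and picks T1; Country B would get -2.
- Y: Country A compares 3, 0, 2, 8 and picks T3; Country B would get 8.
- Z: Country A compares 0, 5, -5, -1 and picks T1; Country B would get 0.
Maximizing over -4, -2, 8, 0, Country B chooses Y. Subgame-perfect outcome: (T3, Y) with payoffs (8, 8).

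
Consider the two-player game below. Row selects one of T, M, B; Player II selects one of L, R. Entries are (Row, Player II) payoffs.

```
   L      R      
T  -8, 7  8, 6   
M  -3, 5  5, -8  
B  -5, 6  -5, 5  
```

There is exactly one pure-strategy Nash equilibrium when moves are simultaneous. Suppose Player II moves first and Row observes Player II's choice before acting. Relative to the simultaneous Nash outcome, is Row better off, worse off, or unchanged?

Work backward from Row's decision.
- L: Row compares -8, -3, -5 and picks M; Player II would get 5.
- R: Row compares 8, 5, -5 and picks T; Player II would get 6.
Among 5, 6, the best is 6 at R. Subgame-perfect outcome: (T, R) with payoffs (8, 6).
Now find the simultaneous Nash equilibrium.
Row's best replies: L→M; R→T.
Player II's best replies: T→L; M→L; B→L.
Only (M, L) has each player best-responding; Nash payoffs (-3, 5).
Row earns 8 sequentially versus -3 at the Nash outcome: better off.

better off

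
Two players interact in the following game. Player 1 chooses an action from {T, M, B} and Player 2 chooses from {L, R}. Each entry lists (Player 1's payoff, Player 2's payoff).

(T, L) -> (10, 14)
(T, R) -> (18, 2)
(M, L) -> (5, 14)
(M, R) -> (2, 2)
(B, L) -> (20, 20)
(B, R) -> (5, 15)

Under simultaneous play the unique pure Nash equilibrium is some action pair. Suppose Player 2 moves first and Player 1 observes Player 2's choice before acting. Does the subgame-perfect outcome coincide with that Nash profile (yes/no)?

Backward induction with Player 2 moving first.
- L → Player 1 plays B (best of 10, 5, 20); Player 2 gets 20.
- R → Player 1 plays T (best of 18, 2, 5); Player 2 gets 2.
Maximizing over 20, 2, Player 2 chooses L. Subgame-perfect outcome: (B, L) with payoffs (20, 20).
For the simultaneous game, intersect best replies.
Player 1's best replies: L→B; R→T.
Player 2's best replies: T→L; M→L; B→L.
The unique mutual best reply is (B, L), giving (20, 20).
Sequential outcome (B, L) coincides with the Nash profile (B, L).

yes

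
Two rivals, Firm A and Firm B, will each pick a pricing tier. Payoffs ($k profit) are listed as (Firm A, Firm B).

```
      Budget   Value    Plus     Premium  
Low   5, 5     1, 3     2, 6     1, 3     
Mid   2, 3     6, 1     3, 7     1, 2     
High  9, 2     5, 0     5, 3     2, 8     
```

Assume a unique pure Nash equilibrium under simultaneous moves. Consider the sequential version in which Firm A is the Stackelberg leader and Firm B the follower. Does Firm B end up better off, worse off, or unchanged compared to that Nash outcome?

Firm B best-responds to each possible Firm A move:
- Low: Firm B compares 5, 3, 6, 3 and picks Plus; Firm A would get 2.
- Mid: Firm B compares 3, 1, 7, 2 and picks Plus; Firm A would get 3.
- High: Firm B compares 2, 0, 3, 8 and picks Premium; Firm A would get 2.
Firm A's induced payoffs are 2, 3, 2, so Firm A commits to Mid. Subgame-perfect outcome: (Mid, Plus) with payoffs (3, 7).
Under simultaneous play:
Firm A's best replies: Budget→High; Value→Mid; Plus→High; Premium→High.
Firm B's best replies: Low→Plus; Mid→Plus; High→Premium.
The unique mutual best reply is (High, Premium), giving (2, 8).
Firm B earns 7 sequentially versus 8 at the Nash outcome: worse off.

worse off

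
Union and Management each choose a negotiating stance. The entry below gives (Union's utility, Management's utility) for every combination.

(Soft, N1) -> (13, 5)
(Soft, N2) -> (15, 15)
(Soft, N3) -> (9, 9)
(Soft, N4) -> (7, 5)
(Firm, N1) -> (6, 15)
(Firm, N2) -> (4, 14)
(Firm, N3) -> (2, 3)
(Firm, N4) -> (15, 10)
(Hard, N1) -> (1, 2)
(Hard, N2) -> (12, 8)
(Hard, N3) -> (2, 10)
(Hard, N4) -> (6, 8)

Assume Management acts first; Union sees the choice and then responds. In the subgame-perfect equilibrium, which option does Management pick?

Union best-responds to each possible Management move:
- N1: BR = Soft, leader payoff 5.
- N2: BR = Soft, leader payoff 15.
- N3: BR = Soft, leader payoff 9.
- N4: BR = Firm, leader payoff 10.
Among 5, 15, 9, 10, the best is 15 at N2. Subgame-perfect outcome: (Soft, N2) with payoffs (15, 15).

N2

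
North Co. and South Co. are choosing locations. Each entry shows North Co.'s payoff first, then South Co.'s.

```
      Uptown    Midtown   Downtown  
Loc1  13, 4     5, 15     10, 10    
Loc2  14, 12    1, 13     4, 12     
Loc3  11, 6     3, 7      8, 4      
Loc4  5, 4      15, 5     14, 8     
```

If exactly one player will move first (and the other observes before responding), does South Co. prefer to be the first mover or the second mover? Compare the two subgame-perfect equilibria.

If North Co. leads: South Co.'s best replies are Loc1→Midtown, Loc2→Midtown, Loc3→Midtown, Loc4→Downtown; North Co.'s induced payoffs 5, 1, 3, 14; outcome (Loc4, Downtown), payoffs (14, 8).
If South Co. leads: North Co.'s best replies are Uptown→Loc2, Midtown→Loc4, Downtown→Loc4; South Co.'s induced payoffs 12, 5, 8; outcome (Loc2, Uptown), payoffs (14, 12).
South Co. gets 12 moving first and 8 moving second, so South Co. prefers to move first.

first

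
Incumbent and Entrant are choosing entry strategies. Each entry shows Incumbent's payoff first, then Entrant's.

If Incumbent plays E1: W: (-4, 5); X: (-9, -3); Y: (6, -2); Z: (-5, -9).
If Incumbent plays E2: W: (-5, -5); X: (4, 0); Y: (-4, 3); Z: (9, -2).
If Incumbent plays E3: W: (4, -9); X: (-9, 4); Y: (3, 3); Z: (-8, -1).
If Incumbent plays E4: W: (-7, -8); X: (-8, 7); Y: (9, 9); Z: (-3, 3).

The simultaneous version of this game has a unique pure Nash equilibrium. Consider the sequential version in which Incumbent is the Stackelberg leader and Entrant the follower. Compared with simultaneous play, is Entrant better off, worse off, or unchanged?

unchanged

Solve by backward induction (Incumbent leads).
- E1 → Entrant plays W (best of 5, -3, -2, -9); Incumbent gets -4.
- E2 → Entrant plays Y (best of -5, 0, 3, -2); Incumbent gets -4.
- E3 → Entrant plays X (best of -9, 4, 3, -1); Incumbent gets -9.
- E4 → Entrant plays Y (best of -8, 7, 9, 3); Incumbent gets 9.
Incumbent's induced payoffs are -4, -4, -9, 9, so Incumbent commits to E4. Subgame-perfect outcome: (E4, Y) with payoffs (9, 9).
For the simultaneous game, intersect best replies.
Incumbent's best replies: W→E3; X→E2; Y→E4; Z→E2.
Entrant's best replies: E1→W; E2→Y; E3→X; E4→Y.
Only (E4, Y) has each player best-responding; Nash payoffs (9, 9).
Entrant earns 9 sequentially versus 9 at the Nash outcome: unchanged.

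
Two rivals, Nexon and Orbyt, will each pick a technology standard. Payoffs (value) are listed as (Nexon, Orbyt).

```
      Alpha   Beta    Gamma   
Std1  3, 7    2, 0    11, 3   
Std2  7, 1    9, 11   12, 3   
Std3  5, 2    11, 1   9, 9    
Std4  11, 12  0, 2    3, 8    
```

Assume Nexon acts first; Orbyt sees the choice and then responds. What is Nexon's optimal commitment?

Std4

Orbyt best-responds to each possible Nexon move:
- Std1: Orbyt compares 7, 0, 3 and picks Alpha; Nexon would get 3.
- Std2: Orbyt compares 1, 11, 3 and picks Beta; Nexon would get 9.
- Std3: Orbyt compares 2, 1, 9 and picks Gamma; Nexon would get 9.
- Std4: Orbyt compares 12, 2, 8 and picks Alpha; Nexon would get 11.
Maximizing over 3, 9, 9, 11, Nexon chooses Std4. Subgame-perfect outcome: (Std4, Alpha) with payoffs (11, 12).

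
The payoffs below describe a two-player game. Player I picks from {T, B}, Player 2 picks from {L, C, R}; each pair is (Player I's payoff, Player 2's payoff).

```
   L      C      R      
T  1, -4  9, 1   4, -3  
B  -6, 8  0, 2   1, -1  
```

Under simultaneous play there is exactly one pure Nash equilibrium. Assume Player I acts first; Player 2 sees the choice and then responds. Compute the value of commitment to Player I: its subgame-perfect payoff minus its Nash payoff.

0

Work backward from Player 2's decision.
- T → Player 2 plays C (best of -4, 1, -3); Player I gets 9.
- B → Player 2 plays L (best of 8, 2, -1); Player I gets -6.
Maximizing over 9, -6, Player I chooses T. Subgame-perfect outcome: (T, C) with payoffs (9, 1).
Under simultaneous play:
Player I's best replies: L→T; C→T; R→T.
Player 2's best replies: T→C; B→L.
The unique mutual best reply is (T, C), giving (9, 1).
Player I's commitment gain: 9 − 9 = 0.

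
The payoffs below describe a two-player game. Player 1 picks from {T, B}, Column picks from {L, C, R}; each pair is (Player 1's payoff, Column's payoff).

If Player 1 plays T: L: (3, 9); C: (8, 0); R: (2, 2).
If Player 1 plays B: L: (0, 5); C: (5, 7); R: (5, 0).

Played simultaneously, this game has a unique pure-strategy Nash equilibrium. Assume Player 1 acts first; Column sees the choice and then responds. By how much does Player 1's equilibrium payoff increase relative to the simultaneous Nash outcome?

Work backward from Column's decision.
- T → Column plays L (best of 9, 0, 2); Player 1 gets 3.
- B → Column plays C (best of 5, 7, 0); Player 1 gets 5.
Player 1's induced payoffs are 3, 5, so Player 1 commits to B. Subgame-perfect outcome: (B, C) with payoffs (5, 7).
Under simultaneous play:
Player 1's best replies: L→T; C→T; R→B.
Column's best replies: T→L; B→C.
Only (T, L) has each player best-responding; Nash payoffs (3, 9).
Player 1's commitment gain: 5 − 3 = 2.

2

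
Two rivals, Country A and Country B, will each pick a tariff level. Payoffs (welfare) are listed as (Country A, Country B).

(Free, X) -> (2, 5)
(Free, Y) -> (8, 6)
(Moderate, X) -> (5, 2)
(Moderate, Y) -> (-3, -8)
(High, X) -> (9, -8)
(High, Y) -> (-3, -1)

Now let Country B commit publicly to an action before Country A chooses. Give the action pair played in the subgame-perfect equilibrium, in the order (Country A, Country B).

(Free, Y)

Work backward from Country A's decision.
- X: BR = High, leader payoff -8.
- Y: BR = Free, leader payoff 6.
Among -8, 6, the best is 6 at Y. Subgame-perfect outcome: (Free, Y) with payoffs (8, 6).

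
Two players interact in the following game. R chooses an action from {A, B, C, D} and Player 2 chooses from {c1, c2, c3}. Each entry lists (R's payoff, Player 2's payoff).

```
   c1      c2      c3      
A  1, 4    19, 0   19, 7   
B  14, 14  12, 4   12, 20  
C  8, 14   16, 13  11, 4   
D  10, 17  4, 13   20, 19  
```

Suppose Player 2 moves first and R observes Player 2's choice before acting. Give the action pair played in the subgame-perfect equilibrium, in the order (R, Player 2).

(D, c3)

Backward induction with Player 2 moving first.
- c1: BR = B, leader payoff 14.
- c2: BR = A, leader payoff 0.
- c3: BR = D, leader payoff 19.
Among 14, 0, 19, the best is 19 at c3. Subgame-perfect outcome: (D, c3) with payoffs (20, 19).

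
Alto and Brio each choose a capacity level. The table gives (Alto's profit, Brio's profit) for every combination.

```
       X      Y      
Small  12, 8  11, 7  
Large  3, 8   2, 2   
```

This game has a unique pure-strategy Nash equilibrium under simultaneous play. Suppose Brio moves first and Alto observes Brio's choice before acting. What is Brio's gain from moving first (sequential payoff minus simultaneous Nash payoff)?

Work backward from Alto's decision.
- X: Alto compares 12, 3 and picks Small; Brio would get 8.
- Y: Alto compares 11, 2 and picks Small; Brio would get 7.
Brio's induced payoffs are 8, 7, so Brio commits to X. Subgame-perfect outcome: (Small, X) with payoffs (12, 8).
Now find the simultaneous Nash equilibrium.
Alto's best replies: X→Small; Y→Small.
Brio's best replies: Small→X; Large→X.
The unique mutual best reply is (Small, X), giving (12, 8).
Brio's commitment gain: 8 − 8 = 0.

0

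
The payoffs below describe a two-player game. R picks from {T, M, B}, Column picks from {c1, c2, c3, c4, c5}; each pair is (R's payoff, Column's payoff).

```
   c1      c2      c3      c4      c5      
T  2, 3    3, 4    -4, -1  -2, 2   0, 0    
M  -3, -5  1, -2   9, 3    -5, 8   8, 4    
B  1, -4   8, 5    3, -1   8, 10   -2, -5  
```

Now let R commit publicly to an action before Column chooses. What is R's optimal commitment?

B

Solve by backward induction (R leads).
- T: BR = c2, leader payoff 3.
- M: BR = c4, leader payoff -5.
- B: BR = c4, leader payoff 8.
Among 3, -5, 8, the best is 8 at B. Subgame-perfect outcome: (B, c4) with payoffs (8, 10).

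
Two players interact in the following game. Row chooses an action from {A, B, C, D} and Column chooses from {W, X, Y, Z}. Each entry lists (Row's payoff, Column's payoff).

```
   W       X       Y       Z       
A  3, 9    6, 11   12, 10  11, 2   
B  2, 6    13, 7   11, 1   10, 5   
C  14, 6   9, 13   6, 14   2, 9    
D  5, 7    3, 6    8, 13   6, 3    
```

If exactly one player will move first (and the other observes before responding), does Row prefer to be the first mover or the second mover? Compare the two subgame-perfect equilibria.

If Row leads: Column's best replies are A→X, B→X, C→Y, D→Y; Row's induced payoffs 6, 13, 6, 8; outcome (B, X), payoffs (13, 7).
If Column leads: Row's best replies are W→C, X→B, Y→A, Z→A; Column's induced payoffs 6, 7, 10, 2; outcome (A, Y), payoffs (12, 10).
Row gets 13 moving first and 12 moving second, so Row prefers to move first.

first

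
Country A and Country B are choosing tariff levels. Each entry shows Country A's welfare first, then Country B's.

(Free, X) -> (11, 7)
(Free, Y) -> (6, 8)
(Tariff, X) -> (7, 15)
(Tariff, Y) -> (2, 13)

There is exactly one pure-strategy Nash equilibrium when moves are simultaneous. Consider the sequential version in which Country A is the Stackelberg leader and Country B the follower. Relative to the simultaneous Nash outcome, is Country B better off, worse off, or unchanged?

better off

Solve by backward induction (Country A leads).
- Free → Country B plays Y (best of 7, 8); Country A gets 6.
- Tariff → Country B plays X (best of 15, 13); Country A gets 7.
Country A's induced payoffs are 6, 7, so Country A commits to Tariff. Subgame-perfect outcome: (Tariff, X) with payoffs (7, 15).
Now find the simultaneous Nash equilibrium.
Country A's best replies: X→Free; Y→Free.
Country B's best replies: Free→Y; Tariff→X.
Only (Free, Y) has each player best-responding; Nash payoffs (6, 8).
Country B earns 15 sequentially versus 8 at the Nash outcome: better off.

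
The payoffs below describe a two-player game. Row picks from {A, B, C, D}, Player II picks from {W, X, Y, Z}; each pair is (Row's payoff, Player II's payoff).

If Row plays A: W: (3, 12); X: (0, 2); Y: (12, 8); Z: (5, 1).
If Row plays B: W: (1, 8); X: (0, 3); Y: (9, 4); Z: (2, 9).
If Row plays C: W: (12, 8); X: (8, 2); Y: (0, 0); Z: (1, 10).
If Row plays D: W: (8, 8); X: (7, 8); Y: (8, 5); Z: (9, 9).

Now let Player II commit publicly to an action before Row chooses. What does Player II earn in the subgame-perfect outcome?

9

Work backward from Row's decision.
- W → Row plays C (best of 3, 1, 12, 8); Player II gets 8.
- X → Row plays C (best of 0, 0, 8, 7); Player II gets 2.
- Y → Row plays A (best of 12, 9, 0, 8); Player II gets 8.
- Z → Row plays D (best of 5, 2, 1, 9); Player II gets 9.
Maximizing over 8, 2, 8, 9, Player II chooses Z. Subgame-perfect outcome: (D, Z) with payoffs (9, 9).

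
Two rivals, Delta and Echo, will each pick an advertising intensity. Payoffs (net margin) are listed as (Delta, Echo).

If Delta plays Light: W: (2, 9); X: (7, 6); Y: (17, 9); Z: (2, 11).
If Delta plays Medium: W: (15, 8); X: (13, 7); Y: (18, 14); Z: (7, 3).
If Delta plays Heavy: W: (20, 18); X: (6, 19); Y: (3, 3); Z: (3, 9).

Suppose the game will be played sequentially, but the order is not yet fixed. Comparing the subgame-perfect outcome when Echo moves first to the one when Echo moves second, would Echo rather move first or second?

If Delta leads: Echo's best replies are Light→Z, Medium→Y, Heavy→X; Delta's induced payoffs 2, 18, 6; outcome (Medium, Y), payoffs (18, 14).
If Echo leads: Delta's best replies are W→Heavy, X→Medium, Y→Medium, Z→Medium; Echo's induced payoffs 18, 7, 14, 3; outcome (Heavy, W), payoffs (20, 18).
Echo gets 18 moving first and 14 moving second, so Echo prefers to move first.

first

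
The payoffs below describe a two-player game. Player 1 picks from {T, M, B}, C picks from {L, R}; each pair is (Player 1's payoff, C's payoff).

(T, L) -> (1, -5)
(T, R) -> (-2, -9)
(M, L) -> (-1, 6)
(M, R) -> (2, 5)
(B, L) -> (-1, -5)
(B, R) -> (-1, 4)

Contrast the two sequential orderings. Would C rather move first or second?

first

If Player 1 leads: C's best replies are T→L, M→L, B→R; Player 1's induced payoffs 1, -1, -1; outcome (T, L), payoffs (1, -5).
If C leads: Player 1's best replies are L→T, R→M; C's induced payoffs -5, 5; outcome (M, R), payoffs (2, 5).
C gets 5 moving first and -5 moving second, so C prefers to move first.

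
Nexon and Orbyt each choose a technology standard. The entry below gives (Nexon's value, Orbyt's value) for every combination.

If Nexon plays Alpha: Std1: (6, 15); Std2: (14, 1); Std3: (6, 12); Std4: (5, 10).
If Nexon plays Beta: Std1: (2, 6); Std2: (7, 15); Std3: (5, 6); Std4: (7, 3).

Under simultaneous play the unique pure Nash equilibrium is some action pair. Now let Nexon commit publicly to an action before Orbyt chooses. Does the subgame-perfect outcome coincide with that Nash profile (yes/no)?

Solve by backward induction (Nexon leads).
- Alpha → Orbyt plays Std1 (best of 15, 1, 12, 10); Nexon gets 6.
- Beta → Orbyt plays Std2 (best of 6, 15, 6, 3); Nexon gets 7.
Maximizing over 6, 7, Nexon chooses Beta. Subgame-perfect outcome: (Beta, Std2) with payoffs (7, 15).
Under simultaneous play:
Nexon's best replies: Std1→Alpha; Std2→Alpha; Std3→Alpha; Std4→Beta.
Orbyt's best replies: Alpha→Std1; Beta→Std2.
The unique mutual best reply is (Alpha, Std1), giving (6, 15).
Sequential outcome (Beta, Std2) differs from the Nash profile (Alpha, Std1).

no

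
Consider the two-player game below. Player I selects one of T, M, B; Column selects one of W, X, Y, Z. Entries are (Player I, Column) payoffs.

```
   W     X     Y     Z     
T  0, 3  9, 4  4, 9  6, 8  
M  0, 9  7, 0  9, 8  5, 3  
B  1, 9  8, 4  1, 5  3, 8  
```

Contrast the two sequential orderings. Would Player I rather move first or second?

If Player I leads: Column's best replies are T→Y, M→W, B→W; Player I's induced payoffs 4, 0, 1; outcome (T, Y), payoffs (4, 9).
If Column leads: Player I's best replies are W→B, X→T, Y→M, Z→T; Column's induced payoffs 9, 4, 8, 8; outcome (B, W), payoffs (1, 9).
Player I gets 4 moving first and 1 moving second, so Player I prefers to move first.

first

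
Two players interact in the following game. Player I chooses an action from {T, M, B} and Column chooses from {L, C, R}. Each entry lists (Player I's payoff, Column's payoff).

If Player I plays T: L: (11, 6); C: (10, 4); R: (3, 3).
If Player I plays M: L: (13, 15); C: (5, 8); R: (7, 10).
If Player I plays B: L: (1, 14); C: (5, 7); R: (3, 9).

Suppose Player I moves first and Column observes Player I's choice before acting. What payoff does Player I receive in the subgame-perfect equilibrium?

13

Work backward from Column's decision.
- T: Column compares 6, 4, 3 and picks L; Player I would get 11.
- M: Column compares 15, 8, 10 and picks L; Player I would get 13.
- B: Column compares 14, 7, 9 and picks L; Player I would get 1.
Among 11, 13, 1, the best is 13 at M. Subgame-perfect outcome: (M, L) with payoffs (13, 15).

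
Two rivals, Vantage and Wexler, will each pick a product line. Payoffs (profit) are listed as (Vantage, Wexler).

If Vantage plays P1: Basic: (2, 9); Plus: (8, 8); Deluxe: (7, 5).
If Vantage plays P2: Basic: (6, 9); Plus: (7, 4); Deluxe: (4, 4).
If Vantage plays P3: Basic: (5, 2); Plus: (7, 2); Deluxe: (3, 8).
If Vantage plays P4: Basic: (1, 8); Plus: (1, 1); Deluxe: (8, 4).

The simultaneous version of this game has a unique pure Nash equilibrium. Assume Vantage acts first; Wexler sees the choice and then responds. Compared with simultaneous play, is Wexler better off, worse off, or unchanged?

unchanged

Backward induction with Vantage moving first.
- P1 → Wexler plays Basic (best of 9, 8, 5); Vantage gets 2.
- P2 → Wexler plays Basic (best of 9, 4, 4); Vantage gets 6.
- P3 → Wexler plays Deluxe (best of 2, 2, 8); Vantage gets 3.
- P4 → Wexler plays Basic (best of 8, 1, 4); Vantage gets 1.
Among 2, 6, 3, 1, the best is 6 at P2. Subgame-perfect outcome: (P2, Basic) with payoffs (6, 9).
Now find the simultaneous Nash equilibrium.
Vantage's best replies: Basic→P2; Plus→P1; Deluxe→P4.
Wexler's best replies: P1→Basic; P2→Basic; P3→Deluxe; P4→Basic.
Only (P2, Basic) has each player best-responding; Nash payoffs (6, 9).
Wexler earns 9 sequentially versus 9 at the Nash outcome: unchanged.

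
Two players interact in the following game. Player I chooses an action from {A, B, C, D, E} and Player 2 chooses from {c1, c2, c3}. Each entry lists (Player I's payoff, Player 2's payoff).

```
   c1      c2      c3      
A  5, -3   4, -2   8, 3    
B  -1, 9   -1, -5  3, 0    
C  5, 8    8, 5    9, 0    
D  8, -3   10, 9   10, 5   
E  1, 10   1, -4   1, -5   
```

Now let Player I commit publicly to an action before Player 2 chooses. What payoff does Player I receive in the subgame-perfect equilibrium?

Player 2 best-responds to each possible Player I move:
- A → Player 2 plays c3 (best of -3, -2, 3); Player I gets 8.
- B → Player 2 plays c1 (best of 9, -5, 0); Player I gets -1.
- C → Player 2 plays c1 (best of 8, 5, 0); Player I gets 5.
- D → Player 2 plays c2 (best of -3, 9, 5); Player I gets 10.
- E → Player 2 plays c1 (best of 10, -4, -5); Player I gets 1.
Maximizing over 8, -1, 5, 10, 1, Player I chooses D. Subgame-perfect outcome: (D, c2) with payoffs (10, 9).

10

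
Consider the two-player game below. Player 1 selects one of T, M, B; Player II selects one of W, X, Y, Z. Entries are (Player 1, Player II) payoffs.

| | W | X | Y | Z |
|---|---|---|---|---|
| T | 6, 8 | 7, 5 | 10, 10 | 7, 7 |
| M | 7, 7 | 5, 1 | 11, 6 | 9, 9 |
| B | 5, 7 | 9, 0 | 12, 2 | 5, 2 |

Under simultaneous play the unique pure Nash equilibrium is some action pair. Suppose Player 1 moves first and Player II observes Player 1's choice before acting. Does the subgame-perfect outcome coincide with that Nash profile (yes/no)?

no

Work backward from Player II's decision.
- T: Player II compares 8, 5, 10, 7 and picks Y; Player 1 would get 10.
- M: Player II compares 7, 1, 6, 9 and picks Z; Player 1 would get 9.
- B: Player II compares 7, 0, 2, 2 and picks W; Player 1 would get 5.
Maximizing over 10, 9, 5, Player 1 chooses T. Subgame-perfect outcome: (T, Y) with payoffs (10, 10).
For the simultaneous game, intersect best replies.
Player 1's best replies: W→M; X→B; Y→B; Z→M.
Player II's best replies: T→Y; M→Z; B→W.
Only (M, Z) has each player best-responding; Nash payoffs (9, 9).
Sequential outcome (T, Y) differs from the Nash profile (M, Z).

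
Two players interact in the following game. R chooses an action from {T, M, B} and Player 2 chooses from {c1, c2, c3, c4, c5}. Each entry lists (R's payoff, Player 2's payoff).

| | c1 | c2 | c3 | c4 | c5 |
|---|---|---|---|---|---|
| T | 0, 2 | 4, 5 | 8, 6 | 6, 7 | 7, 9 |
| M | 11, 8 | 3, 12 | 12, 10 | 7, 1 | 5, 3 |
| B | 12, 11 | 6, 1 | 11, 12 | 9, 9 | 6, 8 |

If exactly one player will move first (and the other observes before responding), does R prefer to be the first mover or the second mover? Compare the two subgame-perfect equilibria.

second

If R leads: Player 2's best replies are T→c5, M→c2, B→c3; R's induced payoffs 7, 3, 11; outcome (B, c3), payoffs (11, 12).
If Player 2 leads: R's best replies are c1→B, c2→B, c3→M, c4→B, c5→T; Player 2's induced payoffs 11, 1, 10, 9, 9; outcome (B, c1), payoffs (12, 11).
R gets 11 moving first and 12 moving second, so R prefers to move second.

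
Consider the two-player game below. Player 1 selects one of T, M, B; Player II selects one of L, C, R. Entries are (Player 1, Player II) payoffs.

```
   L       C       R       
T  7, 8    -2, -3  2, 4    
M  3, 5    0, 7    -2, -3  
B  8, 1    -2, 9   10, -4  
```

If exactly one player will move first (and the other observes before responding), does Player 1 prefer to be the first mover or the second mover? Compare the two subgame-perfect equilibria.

If Player 1 leads: Player II's best replies are T→L, M→C, B→C; Player 1's induced payoffs 7, 0, -2; outcome (T, L), payoffs (7, 8).
If Player II leads: Player 1's best replies are L→B, C→M, R→B; Player II's induced payoffs 1, 7, -4; outcome (M, C), payoffs (0, 7).
Player 1 gets 7 moving first and 0 moving second, so Player 1 prefers to move first.

first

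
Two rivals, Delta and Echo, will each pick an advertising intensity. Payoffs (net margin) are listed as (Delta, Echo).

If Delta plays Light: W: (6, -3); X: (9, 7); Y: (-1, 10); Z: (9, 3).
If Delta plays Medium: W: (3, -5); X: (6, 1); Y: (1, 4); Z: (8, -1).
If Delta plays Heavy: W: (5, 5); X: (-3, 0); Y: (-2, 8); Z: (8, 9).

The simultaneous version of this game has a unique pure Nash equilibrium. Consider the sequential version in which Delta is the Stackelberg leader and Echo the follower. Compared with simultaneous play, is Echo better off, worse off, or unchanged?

better off

Echo best-responds to each possible Delta move:
- Light: Echo compares -3, 7, 10, 3 and picks Y; Delta would get -1.
- Medium: Echo compares -5, 1, 4, -1 and picks Y; Delta would get 1.
- Heavy: Echo compares 5, 0, 8, 9 and picks Z; Delta would get 8.
Maximizing over -1, 1, 8, Delta chooses Heavy. Subgame-perfect outcome: (Heavy, Z) with payoffs (8, 9).
Now find the simultaneous Nash equilibrium.
Delta's best replies: W→Light; X→Light; Y→Medium; Z→Light.
Echo's best replies: Light→Y; Medium→Y; Heavy→Z.
The unique mutual best reply is (Medium, Y), giving (1, 4).
Echo earns 9 sequentially versus 4 at the Nash outcome: better off.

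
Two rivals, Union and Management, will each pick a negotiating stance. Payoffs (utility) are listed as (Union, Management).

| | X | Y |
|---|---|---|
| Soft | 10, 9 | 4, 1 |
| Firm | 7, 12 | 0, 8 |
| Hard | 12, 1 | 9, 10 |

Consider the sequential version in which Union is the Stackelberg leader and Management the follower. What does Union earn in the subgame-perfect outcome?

10

Solve by backward induction (Union leads).
- Soft: BR = X, leader payoff 10.
- Firm: BR = X, leader payoff 7.
- Hard: BR = Y, leader payoff 9.
Union's induced payoffs are 10, 7, 9, so Union commits to Soft. Subgame-perfect outcome: (Soft, X) with payoffs (10, 9).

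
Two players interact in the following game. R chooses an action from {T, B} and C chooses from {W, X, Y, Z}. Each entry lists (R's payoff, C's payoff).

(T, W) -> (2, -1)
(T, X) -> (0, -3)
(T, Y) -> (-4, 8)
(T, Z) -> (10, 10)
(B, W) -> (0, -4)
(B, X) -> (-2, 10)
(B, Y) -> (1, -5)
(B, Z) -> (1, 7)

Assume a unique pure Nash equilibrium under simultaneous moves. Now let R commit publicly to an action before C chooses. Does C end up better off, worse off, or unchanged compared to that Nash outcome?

Backward induction with R moving first.
- T: C compares -1, -3, 8, 10 and picks Z; R would get 10.
- B: C compares -4, 10, -5, 7 and picks X; R would get -2.
Among 10, -2, the best is 10 at T. Subgame-perfect outcome: (T, Z) with payoffs (10, 10).
Now find the simultaneous Nash equilibrium.
R's best replies: W→T; X→T; Y→B; Z→T.
C's best replies: T→Z; B→X.
The unique mutual best reply is (T, Z), giving (10, 10).
C earns 10 sequentially versus 10 at the Nash outcome: unchanged.

unchanged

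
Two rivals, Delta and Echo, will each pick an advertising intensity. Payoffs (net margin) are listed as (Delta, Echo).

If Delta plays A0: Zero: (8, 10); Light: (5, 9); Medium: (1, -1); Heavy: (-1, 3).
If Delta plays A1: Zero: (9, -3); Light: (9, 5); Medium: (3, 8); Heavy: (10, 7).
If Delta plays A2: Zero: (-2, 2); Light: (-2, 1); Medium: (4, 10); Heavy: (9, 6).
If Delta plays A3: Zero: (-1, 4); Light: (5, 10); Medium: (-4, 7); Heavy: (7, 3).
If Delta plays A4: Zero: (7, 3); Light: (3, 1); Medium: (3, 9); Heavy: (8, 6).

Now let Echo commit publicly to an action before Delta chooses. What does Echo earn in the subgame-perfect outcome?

Delta best-responds to each possible Echo move:
- Zero: Delta compares 8, 9, -2, -1, 7 and picks A1; Echo would get -3.
- Light: Delta compares 5, 9, -2, 5, 3 and picks A1; Echo would get 5.
- Medium: Delta compares 1, 3, 4, -4, 3 and picks A2; Echo would get 10.
- Heavy: Delta compares -1, 10, 9, 7, 8 and picks A1; Echo would get 7.
Among -3, 5, 10, 7, the best is 10 at Medium. Subgame-perfect outcome: (A2, Medium) with payoffs (4, 10).

10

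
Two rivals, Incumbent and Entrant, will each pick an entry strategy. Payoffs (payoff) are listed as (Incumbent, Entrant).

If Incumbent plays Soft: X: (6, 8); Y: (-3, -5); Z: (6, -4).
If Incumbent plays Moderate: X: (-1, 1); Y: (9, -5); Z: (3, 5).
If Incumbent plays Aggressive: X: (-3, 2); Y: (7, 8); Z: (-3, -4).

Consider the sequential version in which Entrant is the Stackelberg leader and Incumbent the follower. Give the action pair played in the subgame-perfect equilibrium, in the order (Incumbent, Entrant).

Work backward from Incumbent's decision.
- X → Incumbent plays Soft (best of 6, -1, -3); Entrant gets 8.
- Y → Incumbent plays Moderate (best of -3, 9, 7); Entrant gets -5.
- Z → Incumbent plays Soft (best of 6, 3, -3); Entrant gets -4.
Maximizing over 8, -5, -4, Entrant chooses X. Subgame-perfect outcome: (Soft, X) with payoffs (6, 8).

(Soft, X)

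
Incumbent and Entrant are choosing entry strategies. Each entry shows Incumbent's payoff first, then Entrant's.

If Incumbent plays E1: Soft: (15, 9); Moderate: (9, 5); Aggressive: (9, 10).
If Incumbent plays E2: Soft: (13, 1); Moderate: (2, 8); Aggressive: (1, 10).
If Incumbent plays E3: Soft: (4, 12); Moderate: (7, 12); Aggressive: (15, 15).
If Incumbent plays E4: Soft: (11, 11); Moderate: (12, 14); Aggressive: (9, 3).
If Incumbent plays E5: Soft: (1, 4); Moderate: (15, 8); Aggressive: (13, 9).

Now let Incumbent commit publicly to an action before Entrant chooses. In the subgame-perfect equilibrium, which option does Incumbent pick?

E3

Entrant best-responds to each possible Incumbent move:
- E1 → Entrant plays Aggressive (best of 9, 5, 10); Incumbent gets 9.
- E2 → Entrant plays Aggressive (best of 1, 8, 10); Incumbent gets 1.
- E3 → Entrant plays Aggressive (best of 12, 12, 15); Incumbent gets 15.
- E4 → Entrant plays Moderate (best of 11, 14, 3); Incumbent gets 12.
- E5 → Entrant plays Aggressive (best of 4, 8, 9); Incumbent gets 13.
Maximizing over 9, 1, 15, 12, 13, Incumbent chooses E3. Subgame-perfect outcome: (E3, Aggressive) with payoffs (15, 15).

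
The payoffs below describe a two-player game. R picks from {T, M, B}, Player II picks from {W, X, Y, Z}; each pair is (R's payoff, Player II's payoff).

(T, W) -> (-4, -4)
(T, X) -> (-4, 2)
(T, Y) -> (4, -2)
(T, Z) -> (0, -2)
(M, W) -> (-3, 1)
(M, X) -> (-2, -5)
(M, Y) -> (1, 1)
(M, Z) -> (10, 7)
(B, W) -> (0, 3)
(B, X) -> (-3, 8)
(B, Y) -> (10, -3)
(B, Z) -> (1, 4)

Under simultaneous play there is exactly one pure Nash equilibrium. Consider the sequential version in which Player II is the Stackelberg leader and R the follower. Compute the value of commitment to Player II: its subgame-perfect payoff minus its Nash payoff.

0

Backward induction with Player II moving first.
- W → R plays B (best of -4, -3, 0); Player II gets 3.
- X → R plays M (best of -4, -2, -3); Player II gets -5.
- Y → R plays B (best of 4, 1, 10); Player II gets -3.
- Z → R plays M (best of 0, 10, 1); Player II gets 7.
Maximizing over 3, -5, -3, 7, Player II chooses Z. Subgame-perfect outcome: (M, Z) with payoffs (10, 7).
For the simultaneous game, intersect best replies.
R's best replies: W→B; X→M; Y→B; Z→M.
Player II's best replies: T→X; M→Z; B→X.
Only (M, Z) has each player best-responding; Nash payoffs (10, 7).
Player II's commitment gain: 7 − 7 = 0.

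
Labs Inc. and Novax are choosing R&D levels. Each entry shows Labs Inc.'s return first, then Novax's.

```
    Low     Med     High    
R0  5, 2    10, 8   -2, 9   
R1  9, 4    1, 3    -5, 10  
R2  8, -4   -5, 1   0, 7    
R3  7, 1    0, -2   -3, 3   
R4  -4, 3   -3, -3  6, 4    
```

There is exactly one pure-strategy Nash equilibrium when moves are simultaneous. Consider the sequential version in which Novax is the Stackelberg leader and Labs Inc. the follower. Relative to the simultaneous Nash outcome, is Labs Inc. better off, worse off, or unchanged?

Labs Inc. best-responds to each possible Novax move:
- Low → Labs Inc. plays R1 (best of 5, 9, 8, 7, -4); Novax gets 4.
- Med → Labs Inc. plays R0 (best of 10, 1, -5, 0, -3); Novax gets 8.
- High → Labs Inc. plays R4 (best of -2, -5, 0, -3, 6); Novax gets 4.
Maximizing over 4, 8, 4, Novax chooses Med. Subgame-perfect outcome: (R0, Med) with payoffs (10, 8).
Now find the simultaneous Nash equilibrium.
Labs Inc.'s best replies: Low→R1; Med→R0; High→R4.
Novax's best replies: R0→High; R1→High; R2→High; R3→High; R4→High.
Only (R4, High) has each player best-responding; Nash payoffs (6, 4).
Labs Inc. earns 10 sequentially versus 6 at the Nash outcome: better off.

better off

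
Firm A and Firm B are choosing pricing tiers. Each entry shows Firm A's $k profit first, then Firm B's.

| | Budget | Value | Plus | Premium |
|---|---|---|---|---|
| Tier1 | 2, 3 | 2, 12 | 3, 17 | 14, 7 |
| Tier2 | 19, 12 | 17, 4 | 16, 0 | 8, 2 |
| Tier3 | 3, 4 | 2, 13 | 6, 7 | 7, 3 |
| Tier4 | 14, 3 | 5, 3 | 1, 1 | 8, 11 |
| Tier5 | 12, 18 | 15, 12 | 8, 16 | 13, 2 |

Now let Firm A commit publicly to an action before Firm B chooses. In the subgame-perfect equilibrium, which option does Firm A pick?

Backward induction with Firm A moving first.
- Tier1 → Firm B plays Plus (best of 3, 12, 17, 7); Firm A gets 3.
- Tier2 → Firm B plays Budget (best of 12, 4, 0, 2); Firm A gets 19.
- Tier3 → Firm B plays Value (best of 4, 13, 7, 3); Firm A gets 2.
- Tier4 → Firm B plays Premium (best of 3, 3, 1, 11); Firm A gets 8.
- Tier5 → Firm B plays Budget (best of 18, 12, 16, 2); Firm A gets 12.
Maximizing over 3, 19, 2, 8, 12, Firm A chooses Tier2. Subgame-perfect outcome: (Tier2, Budget) with payoffs (19, 12).

Tier2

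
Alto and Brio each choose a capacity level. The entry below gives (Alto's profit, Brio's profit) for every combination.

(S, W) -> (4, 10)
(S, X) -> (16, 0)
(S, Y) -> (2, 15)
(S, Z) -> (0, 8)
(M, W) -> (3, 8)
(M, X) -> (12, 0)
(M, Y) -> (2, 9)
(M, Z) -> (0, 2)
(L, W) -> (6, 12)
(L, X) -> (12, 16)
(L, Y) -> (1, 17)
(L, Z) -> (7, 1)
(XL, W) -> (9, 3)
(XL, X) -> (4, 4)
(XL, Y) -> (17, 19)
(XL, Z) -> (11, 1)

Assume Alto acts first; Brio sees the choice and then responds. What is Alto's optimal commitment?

XL

Work backward from Brio's decision.
- S → Brio plays Y (best of 10, 0, 15, 8); Alto gets 2.
- M → Brio plays Y (best of 8, 0, 9, 2); Alto gets 2.
- L → Brio plays Y (best of 12, 16, 17, 1); Alto gets 1.
- XL → Brio plays Y (best of 3, 4, 19, 1); Alto gets 17.
Among 2, 2, 1, 17, the best is 17 at XL. Subgame-perfect outcome: (XL, Y) with payoffs (17, 19).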